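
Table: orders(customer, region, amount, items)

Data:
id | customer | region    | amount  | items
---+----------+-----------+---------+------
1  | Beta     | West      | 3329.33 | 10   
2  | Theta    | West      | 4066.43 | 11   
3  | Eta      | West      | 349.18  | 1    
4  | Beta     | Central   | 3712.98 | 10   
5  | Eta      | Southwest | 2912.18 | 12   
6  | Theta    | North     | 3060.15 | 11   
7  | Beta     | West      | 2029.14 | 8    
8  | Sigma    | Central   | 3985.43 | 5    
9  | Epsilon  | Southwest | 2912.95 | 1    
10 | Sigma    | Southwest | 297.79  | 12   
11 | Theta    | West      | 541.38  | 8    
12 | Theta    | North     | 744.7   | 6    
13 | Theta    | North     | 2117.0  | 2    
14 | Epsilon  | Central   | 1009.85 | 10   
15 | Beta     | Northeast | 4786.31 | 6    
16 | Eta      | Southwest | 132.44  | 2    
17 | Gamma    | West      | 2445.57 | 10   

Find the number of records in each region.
SELECT region, COUNT(*) as count
FROM orders
GROUP BY region

Result:
  Central: 3
  North: 3
  Northeast: 1
  Southwest: 4
  West: 6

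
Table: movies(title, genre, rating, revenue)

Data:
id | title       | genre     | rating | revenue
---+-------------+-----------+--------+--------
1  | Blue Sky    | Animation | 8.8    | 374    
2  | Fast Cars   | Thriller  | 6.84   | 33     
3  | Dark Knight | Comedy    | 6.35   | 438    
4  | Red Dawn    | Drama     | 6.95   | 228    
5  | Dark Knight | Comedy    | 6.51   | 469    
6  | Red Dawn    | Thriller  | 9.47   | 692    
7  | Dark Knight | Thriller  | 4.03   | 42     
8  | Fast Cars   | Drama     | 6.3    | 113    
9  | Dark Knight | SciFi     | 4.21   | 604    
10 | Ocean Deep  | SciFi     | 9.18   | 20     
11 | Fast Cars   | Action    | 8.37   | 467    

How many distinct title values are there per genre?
SELECT genre, COUNT(DISTINCT title)
FROM movies
GROUP BY genre

Result:
  Action: 1 distinct
  Animation: 1 distinct
  Comedy: 1 distinct
  Drama: 2 distinct
  SciFi: 2 distinct
  Thriller: 3 distinct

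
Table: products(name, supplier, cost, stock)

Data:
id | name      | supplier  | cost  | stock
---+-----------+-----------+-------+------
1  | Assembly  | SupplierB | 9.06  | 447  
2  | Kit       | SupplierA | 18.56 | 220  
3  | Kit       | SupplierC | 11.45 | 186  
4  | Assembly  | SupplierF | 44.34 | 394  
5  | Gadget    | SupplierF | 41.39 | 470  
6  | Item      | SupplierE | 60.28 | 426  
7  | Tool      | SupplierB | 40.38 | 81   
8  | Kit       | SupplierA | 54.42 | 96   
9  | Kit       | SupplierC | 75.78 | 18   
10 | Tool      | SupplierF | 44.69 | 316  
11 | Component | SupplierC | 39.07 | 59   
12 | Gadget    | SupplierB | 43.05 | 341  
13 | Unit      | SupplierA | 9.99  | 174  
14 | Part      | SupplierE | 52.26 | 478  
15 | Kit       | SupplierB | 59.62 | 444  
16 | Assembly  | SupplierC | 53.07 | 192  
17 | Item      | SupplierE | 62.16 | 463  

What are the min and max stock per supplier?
SELECT supplier, MIN(stock), MAX(stock)
FROM products
GROUP BY supplier

Result:
  SupplierA: min=96, max=220
  SupplierB: min=81, max=447
  SupplierC: min=18, max=192
  SupplierE: min=426, max=478
  SupplierF: min=316, max=470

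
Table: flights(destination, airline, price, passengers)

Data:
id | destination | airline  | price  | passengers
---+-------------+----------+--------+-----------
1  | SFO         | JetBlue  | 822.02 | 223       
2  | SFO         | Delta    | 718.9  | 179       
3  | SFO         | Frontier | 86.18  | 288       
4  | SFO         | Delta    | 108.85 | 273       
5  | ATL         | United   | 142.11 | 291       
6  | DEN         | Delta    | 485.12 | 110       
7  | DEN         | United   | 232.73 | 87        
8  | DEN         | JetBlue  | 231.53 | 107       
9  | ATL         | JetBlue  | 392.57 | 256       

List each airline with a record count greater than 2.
SELECT airline, COUNT(*) as cnt
FROM flights
GROUP BY airline
HAVING COUNT(*) > 2

Result:
  Delta: 3
  JetBlue: 3

Note: HAVING filters groups after aggregation, WHERE filters rows before.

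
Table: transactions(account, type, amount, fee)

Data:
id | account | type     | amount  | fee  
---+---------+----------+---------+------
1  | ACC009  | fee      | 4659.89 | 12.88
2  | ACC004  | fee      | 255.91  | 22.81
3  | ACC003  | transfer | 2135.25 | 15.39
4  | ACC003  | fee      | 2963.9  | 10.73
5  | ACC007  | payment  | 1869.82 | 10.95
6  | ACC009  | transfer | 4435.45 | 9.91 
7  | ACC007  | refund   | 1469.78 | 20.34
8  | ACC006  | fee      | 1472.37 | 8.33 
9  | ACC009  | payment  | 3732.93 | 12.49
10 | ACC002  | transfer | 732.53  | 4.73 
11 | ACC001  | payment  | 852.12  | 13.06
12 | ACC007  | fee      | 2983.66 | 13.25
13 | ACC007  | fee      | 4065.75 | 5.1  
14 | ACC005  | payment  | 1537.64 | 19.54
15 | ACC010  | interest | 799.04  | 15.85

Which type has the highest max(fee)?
SELECT type, MAX(fee) as val
FROM transactions
GROUP BY type
ORDER BY val DESC
LIMIT 1

Result: fee with max(fee) = 22.81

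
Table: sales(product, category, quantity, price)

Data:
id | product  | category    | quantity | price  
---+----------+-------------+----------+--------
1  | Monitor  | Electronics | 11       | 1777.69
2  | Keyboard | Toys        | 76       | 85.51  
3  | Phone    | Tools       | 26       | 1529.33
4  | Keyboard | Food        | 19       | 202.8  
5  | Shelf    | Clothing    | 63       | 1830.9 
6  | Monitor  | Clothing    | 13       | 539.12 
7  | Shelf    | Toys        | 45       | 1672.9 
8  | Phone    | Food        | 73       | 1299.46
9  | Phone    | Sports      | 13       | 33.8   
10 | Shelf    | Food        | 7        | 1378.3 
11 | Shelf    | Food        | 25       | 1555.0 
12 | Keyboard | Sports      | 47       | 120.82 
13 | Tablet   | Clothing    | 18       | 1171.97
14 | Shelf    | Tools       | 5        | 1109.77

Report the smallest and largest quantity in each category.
SELECT category, MIN(quantity), MAX(quantity)
FROM sales
GROUP BY category

Result:
  Clothing: min=13, max=63
  Electronics: min=11, max=11
  Food: min=7, max=73
  Sports: min=13, max=47
  Tools: min=5, max=26
  Toys: min=45, max=76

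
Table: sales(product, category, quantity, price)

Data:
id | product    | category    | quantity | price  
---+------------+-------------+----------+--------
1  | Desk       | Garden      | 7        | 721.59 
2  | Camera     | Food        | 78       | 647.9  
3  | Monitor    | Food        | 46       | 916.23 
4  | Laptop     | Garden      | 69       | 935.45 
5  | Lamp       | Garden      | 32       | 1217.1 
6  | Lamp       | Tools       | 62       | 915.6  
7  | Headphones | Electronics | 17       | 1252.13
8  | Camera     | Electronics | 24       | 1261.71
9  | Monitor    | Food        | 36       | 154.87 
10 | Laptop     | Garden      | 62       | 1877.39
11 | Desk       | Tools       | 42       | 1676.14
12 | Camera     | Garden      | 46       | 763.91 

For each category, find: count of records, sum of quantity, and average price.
SELECT category,
       COUNT(*) as cnt,
       SUM(quantity) as total_quantity,
       AVG(price) as avg_price
FROM sales
GROUP BY category

Result:
  Electronics: 2 records, 41 total quantity, 1256.92 avg price
  Food: 3 records, 160 total quantity, 573.00 avg price
  Garden: 5 records, 216 total quantity, 1103.09 avg price
  Tools: 2 records, 104 total quantity, 1295.87 avg price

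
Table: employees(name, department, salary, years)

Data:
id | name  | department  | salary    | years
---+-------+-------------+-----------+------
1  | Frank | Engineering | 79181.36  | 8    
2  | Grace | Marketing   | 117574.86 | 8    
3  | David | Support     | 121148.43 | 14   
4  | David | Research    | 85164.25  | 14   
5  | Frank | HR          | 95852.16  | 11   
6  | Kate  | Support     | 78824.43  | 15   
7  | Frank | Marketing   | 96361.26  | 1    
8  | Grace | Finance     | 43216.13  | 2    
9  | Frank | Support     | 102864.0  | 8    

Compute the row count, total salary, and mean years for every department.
SELECT department,
       COUNT(*) as cnt,
       SUM(salary) as total_salary,
       AVG(years) as avg_years
FROM employees
GROUP BY department

Result:
  Engineering: 1 records, 79181.36 total salary, 8.00 avg years
  Finance: 1 records, 43216.13 total salary, 2.00 avg years
  HR: 1 records, 95852.16 total salary, 11.00 avg years
  Marketing: 2 records, 213936.12 total salary, 4.50 avg years
  Research: 1 records, 85164.25 total salary, 14.00 avg years
  Support: 3 records, 302836.86 total salary, 12.33 avg years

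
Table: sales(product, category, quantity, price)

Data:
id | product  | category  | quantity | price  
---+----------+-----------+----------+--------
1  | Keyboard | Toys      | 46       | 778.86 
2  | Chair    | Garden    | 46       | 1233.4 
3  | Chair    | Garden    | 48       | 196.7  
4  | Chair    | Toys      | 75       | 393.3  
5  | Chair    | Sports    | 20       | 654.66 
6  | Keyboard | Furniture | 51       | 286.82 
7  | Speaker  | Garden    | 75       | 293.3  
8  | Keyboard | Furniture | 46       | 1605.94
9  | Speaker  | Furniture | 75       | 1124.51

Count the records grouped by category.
SELECT category, COUNT(*) as count
FROM sales
GROUP BY category

Result:
  Furniture: 3
  Garden: 3
  Sports: 1
  Toys: 2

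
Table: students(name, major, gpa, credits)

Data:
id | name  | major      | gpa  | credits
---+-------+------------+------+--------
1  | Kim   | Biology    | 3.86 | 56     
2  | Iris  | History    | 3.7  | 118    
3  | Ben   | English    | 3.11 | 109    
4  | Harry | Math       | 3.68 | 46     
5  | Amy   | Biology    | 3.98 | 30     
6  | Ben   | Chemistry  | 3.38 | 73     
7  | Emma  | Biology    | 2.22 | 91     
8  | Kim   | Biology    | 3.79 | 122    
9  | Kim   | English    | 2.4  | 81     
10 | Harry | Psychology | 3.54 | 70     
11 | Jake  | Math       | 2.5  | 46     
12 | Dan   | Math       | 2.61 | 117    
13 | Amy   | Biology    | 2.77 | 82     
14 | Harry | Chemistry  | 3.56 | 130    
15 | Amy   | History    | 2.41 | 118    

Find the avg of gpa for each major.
SELECT major, AVG(gpa) as result
FROM students
GROUP BY major

Result:
  Biology: 3.32
  Chemistry: 3.47
  English: 2.76
  History: 3.06
  Math: 2.93
  Psychology: 3.54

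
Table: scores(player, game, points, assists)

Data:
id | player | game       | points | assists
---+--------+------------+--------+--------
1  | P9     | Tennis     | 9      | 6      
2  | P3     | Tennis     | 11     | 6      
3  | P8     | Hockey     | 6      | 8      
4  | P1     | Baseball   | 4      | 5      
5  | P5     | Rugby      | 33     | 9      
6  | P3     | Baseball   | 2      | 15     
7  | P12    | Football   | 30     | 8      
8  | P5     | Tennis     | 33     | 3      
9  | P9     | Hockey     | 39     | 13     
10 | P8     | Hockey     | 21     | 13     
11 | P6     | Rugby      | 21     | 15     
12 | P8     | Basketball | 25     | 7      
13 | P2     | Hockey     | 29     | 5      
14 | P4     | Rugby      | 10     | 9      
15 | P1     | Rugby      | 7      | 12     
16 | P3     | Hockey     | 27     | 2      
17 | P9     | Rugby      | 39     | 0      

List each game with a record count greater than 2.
SELECT game, COUNT(*) as cnt
FROM scores
GROUP BY game
HAVING COUNT(*) > 2

Result:
  Hockey: 5
  Rugby: 5
  Tennis: 3

Note: HAVING filters groups after aggregation, WHERE filters rows before.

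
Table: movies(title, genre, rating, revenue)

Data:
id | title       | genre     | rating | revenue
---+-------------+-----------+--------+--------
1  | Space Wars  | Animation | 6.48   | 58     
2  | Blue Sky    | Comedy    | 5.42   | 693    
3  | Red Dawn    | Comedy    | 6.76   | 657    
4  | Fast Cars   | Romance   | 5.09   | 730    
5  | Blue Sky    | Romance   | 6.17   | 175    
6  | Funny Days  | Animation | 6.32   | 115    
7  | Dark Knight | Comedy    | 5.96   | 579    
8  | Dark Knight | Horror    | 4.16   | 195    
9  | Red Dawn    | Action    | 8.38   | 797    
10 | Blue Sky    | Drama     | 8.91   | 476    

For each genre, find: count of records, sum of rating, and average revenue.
SELECT genre,
       COUNT(*) as cnt,
       SUM(rating) as total_rating,
       AVG(revenue) as avg_revenue
FROM movies
GROUP BY genre

Result:
  Action: 1 records, 8.38 total rating, 797.00 avg revenue
  Animation: 2 records, 12.80 total rating, 86.50 avg revenue
  Comedy: 3 records, 18.14 total rating, 643.00 avg revenue
  Drama: 1 records, 8.91 total rating, 476.00 avg revenue
  Horror: 1 records, 4.16 total rating, 195.00 avg revenue
  Romance: 2 records, 11.26 total rating, 452.50 avg revenue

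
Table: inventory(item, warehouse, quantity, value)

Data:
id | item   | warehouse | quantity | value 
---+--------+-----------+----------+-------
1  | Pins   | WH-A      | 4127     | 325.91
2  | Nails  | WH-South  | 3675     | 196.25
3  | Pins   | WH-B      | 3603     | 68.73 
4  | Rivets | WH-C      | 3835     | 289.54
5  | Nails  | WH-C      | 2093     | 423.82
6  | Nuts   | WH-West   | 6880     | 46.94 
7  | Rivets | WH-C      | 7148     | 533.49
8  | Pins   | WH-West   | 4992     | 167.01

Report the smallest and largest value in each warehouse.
SELECT warehouse, MIN(value), MAX(value)
FROM inventory
GROUP BY warehouse

Result:
  WH-A: min=325.91, max=325.91
  WH-B: min=68.73, max=68.73
  WH-C: min=289.54, max=533.49
  WH-South: min=196.25, max=196.25
  WH-West: min=46.94, max=167.01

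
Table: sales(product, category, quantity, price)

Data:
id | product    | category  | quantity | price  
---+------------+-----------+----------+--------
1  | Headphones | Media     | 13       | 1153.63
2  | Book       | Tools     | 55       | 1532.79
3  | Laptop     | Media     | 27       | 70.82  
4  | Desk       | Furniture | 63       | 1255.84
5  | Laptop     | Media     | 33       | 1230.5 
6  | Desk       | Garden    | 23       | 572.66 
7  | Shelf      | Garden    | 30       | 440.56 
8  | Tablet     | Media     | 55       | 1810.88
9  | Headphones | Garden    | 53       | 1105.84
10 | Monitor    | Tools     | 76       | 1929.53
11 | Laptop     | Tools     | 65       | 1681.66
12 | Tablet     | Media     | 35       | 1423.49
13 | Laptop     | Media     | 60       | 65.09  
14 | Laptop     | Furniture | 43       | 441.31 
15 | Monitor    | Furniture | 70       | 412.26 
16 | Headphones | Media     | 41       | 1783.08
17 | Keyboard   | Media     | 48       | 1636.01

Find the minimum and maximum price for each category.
SELECT category, MIN(price), MAX(price)
FROM sales
GROUP BY category

Result:
  Furniture: min=412.26, max=1255.84
  Garden: min=440.56, max=1105.84
  Media: min=65.09, max=1810.88
  Tools: min=1532.79, max=1929.53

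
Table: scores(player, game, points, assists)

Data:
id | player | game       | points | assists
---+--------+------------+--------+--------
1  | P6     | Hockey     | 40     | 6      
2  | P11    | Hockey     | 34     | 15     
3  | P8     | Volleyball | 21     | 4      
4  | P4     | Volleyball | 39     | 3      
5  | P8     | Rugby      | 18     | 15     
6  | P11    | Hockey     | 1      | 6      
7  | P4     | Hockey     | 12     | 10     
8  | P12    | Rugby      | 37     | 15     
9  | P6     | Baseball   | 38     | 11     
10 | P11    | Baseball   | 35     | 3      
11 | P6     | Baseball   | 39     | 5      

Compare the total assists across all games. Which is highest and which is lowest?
SELECT game, SUM(assists)
FROM scores
GROUP BY game
ORDER BY SUM(assists)

All groups:
  Volleyball: 7
  Baseball: 19
  Rugby: 30
  Hockey: 37

Highest: Hockey (37)
Lowest: Volleyball (7)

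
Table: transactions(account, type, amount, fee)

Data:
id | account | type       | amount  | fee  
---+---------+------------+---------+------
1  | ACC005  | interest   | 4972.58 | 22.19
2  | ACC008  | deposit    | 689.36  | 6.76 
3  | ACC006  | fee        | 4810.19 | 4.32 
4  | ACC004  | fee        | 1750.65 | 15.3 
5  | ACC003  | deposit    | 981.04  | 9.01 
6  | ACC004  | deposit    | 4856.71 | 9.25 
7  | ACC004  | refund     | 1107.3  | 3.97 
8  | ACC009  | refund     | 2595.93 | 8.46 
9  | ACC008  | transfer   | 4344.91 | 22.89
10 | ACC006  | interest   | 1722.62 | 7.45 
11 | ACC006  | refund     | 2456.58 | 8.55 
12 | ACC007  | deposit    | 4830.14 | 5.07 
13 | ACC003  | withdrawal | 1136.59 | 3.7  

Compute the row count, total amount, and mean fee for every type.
SELECT type,
       COUNT(*) as cnt,
       SUM(amount) as total_amount,
       AVG(fee) as avg_fee
FROM transactions
GROUP BY type

Result:
  deposit: 4 records, 11357.25 total amount, 7.52 avg fee
  fee: 2 records, 6560.84 total amount, 9.81 avg fee
  interest: 2 records, 6695.20 total amount, 14.82 avg fee
  refund: 3 records, 6159.81 total amount, 6.99 avg fee
  transfer: 1 records, 4344.91 total amount, 22.89 avg fee
  withdrawal: 1 records, 1136.59 total amount, 3.70 avg fee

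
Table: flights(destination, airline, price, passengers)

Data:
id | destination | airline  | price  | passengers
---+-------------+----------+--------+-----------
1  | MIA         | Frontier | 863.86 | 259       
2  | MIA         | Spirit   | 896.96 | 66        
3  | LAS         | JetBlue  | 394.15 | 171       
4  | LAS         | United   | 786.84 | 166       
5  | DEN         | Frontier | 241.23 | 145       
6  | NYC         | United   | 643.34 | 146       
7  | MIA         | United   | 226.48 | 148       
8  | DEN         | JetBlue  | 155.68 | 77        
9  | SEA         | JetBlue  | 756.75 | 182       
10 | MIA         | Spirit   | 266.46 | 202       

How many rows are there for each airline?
SELECT airline, COUNT(*) as count
FROM flights
GROUP BY airline

Result:
  Frontier: 2
  JetBlue: 3
  Spirit: 2
  United: 3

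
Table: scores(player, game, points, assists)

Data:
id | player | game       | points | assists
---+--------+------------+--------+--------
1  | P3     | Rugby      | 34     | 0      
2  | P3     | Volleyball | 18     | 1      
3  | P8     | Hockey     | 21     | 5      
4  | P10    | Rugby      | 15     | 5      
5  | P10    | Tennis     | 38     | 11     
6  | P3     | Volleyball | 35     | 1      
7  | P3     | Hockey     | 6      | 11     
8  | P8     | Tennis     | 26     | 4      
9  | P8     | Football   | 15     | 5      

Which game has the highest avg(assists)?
SELECT game, AVG(assists) as val
FROM scores
GROUP BY game
ORDER BY val DESC
LIMIT 1

Result: Hockey with avg(assists) = 8.00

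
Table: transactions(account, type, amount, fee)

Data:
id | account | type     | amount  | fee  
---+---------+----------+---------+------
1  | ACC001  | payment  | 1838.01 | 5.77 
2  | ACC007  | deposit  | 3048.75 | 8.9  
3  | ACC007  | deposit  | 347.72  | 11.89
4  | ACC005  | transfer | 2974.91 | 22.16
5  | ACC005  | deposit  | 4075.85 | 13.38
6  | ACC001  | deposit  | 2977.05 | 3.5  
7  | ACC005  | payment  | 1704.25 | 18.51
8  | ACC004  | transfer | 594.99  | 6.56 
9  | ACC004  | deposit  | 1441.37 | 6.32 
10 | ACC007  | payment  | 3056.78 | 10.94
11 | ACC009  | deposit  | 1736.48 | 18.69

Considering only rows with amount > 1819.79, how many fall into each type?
SELECT type, COUNT(*)
FROM transactions
WHERE amount > 1819.79
GROUP BY type

Note: WHERE filters rows before grouping.

Result:
  deposit: 3
  payment: 2
  transfer: 1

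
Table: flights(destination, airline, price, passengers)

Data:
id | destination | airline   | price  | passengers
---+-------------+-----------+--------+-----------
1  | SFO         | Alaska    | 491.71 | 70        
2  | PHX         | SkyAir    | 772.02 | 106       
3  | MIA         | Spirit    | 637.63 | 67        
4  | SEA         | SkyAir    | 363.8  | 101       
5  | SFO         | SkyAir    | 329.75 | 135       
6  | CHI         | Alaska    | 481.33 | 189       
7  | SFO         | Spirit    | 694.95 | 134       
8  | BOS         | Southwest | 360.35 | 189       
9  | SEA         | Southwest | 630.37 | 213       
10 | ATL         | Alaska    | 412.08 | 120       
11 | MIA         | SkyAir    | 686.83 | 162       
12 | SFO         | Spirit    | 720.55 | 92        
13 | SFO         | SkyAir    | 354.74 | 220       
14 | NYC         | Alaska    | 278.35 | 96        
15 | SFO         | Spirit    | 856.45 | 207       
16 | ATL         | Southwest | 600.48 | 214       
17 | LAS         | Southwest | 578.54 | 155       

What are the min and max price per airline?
SELECT airline, MIN(price), MAX(price)
FROM flights
GROUP BY airline

Result:
  Alaska: min=278.35, max=491.71
  SkyAir: min=329.75, max=772.02
  Southwest: min=360.35, max=630.37
  Spirit: min=637.63, max=856.45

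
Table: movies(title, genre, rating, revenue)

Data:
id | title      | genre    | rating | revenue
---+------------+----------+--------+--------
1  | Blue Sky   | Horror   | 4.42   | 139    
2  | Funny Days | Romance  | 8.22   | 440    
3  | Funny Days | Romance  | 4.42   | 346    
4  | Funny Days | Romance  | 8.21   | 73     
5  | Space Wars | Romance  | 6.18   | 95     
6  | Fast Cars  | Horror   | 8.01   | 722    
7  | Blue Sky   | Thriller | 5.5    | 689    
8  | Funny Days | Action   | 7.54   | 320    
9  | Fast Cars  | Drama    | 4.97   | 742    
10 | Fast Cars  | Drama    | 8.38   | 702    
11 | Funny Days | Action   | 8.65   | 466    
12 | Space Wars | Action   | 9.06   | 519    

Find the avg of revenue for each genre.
SELECT genre, AVG(revenue) as result
FROM movies
GROUP BY genre

Result:
  Action: 435.00
  Drama: 722.00
  Horror: 430.50
  Romance: 238.50
  Thriller: 689.00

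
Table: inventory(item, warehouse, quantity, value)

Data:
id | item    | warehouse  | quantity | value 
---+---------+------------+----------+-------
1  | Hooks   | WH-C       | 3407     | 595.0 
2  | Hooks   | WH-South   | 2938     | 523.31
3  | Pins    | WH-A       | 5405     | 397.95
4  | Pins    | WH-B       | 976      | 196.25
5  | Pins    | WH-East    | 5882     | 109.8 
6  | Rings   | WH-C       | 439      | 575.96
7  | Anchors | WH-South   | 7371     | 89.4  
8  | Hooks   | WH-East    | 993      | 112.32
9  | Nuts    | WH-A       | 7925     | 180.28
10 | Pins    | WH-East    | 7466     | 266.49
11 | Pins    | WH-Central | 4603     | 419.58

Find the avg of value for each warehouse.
SELECT warehouse, AVG(value) as result
FROM inventory
GROUP BY warehouse

Result:
  WH-A: 289.12
  WH-B: 196.25
  WH-C: 585.48
  WH-Central: 419.58
  WH-East: 162.87
  WH-South: 306.36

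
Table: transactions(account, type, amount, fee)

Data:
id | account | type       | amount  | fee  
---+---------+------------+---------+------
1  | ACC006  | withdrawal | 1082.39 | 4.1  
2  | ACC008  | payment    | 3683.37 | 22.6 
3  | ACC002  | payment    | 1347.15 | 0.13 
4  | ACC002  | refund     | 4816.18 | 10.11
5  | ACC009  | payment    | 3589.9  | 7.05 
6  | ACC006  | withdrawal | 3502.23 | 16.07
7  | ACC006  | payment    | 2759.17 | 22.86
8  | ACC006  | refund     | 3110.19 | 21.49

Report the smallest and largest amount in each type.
SELECT type, MIN(amount), MAX(amount)
FROM transactions
GROUP BY type

Result:
  payment: min=1347.15, max=3683.37
  refund: min=3110.19, max=4816.18
  withdrawal: min=1082.39, max=3502.23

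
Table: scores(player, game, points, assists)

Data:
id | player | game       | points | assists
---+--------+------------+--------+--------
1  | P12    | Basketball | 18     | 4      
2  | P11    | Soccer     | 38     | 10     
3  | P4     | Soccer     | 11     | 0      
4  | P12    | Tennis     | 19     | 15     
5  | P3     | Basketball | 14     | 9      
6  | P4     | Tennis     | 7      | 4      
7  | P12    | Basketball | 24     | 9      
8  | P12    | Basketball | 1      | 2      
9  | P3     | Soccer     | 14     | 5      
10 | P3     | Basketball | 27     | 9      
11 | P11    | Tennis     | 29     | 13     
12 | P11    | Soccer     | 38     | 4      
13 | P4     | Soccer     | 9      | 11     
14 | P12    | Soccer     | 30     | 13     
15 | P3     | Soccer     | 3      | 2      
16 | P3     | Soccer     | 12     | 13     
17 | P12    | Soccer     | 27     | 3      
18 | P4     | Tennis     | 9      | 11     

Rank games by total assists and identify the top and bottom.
SELECT game, SUM(assists)
FROM scores
GROUP BY game
ORDER BY SUM(assists)

All groups:
  Basketball: 33
  Tennis: 43
  Soccer: 61

Highest: Soccer (61)
Lowest: Basketball (33)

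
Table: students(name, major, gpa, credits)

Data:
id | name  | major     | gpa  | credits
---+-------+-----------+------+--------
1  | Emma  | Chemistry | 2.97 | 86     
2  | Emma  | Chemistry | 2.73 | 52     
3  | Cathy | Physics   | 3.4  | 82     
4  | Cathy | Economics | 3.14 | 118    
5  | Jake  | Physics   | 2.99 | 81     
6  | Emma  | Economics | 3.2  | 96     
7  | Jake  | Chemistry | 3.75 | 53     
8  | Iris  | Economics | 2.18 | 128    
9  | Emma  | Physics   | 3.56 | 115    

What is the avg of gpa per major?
SELECT major, AVG(gpa) as result
FROM students
GROUP BY major

Result:
  Chemistry: 3.15
  Economics: 2.84
  Physics: 3.32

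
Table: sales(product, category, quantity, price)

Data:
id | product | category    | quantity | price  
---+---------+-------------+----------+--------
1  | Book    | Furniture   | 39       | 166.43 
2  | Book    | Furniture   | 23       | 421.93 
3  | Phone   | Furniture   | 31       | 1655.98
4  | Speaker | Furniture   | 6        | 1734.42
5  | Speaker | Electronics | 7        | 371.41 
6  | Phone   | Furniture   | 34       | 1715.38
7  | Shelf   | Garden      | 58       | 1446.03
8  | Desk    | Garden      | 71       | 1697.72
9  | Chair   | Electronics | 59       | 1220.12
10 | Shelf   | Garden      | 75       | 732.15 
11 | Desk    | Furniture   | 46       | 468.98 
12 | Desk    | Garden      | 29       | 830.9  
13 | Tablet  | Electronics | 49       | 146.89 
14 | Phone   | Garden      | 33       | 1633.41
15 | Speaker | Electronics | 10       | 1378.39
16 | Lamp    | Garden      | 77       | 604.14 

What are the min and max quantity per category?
SELECT category, MIN(quantity), MAX(quantity)
FROM sales
GROUP BY category

Result:
  Electronics: min=7, max=59
  Furniture: min=6, max=46
  Garden: min=29, max=77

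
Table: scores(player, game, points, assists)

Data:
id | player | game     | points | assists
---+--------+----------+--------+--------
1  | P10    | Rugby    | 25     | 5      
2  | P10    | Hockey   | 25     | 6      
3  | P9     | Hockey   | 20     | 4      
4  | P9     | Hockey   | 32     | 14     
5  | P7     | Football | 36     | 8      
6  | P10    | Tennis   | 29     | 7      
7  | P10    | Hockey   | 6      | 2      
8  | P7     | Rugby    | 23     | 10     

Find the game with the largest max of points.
SELECT game, MAX(points) as val
FROM scores
GROUP BY game
ORDER BY val DESC
LIMIT 1

Result: Football with max(points) = 36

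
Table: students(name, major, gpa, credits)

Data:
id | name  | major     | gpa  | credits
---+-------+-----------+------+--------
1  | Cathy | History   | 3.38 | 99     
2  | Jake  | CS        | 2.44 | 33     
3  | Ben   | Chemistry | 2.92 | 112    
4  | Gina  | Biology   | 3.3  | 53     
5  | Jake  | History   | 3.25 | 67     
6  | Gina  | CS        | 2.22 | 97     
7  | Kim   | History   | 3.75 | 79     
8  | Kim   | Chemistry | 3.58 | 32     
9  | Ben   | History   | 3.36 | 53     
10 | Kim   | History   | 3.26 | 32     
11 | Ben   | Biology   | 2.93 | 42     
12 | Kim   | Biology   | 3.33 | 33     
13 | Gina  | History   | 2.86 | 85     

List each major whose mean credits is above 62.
SELECT major, AVG(credits)
FROM students
GROUP BY major
HAVING AVG(credits) > 62

Result:
  CS: avg=65.00
  Chemistry: avg=72.00
  History: avg=69.17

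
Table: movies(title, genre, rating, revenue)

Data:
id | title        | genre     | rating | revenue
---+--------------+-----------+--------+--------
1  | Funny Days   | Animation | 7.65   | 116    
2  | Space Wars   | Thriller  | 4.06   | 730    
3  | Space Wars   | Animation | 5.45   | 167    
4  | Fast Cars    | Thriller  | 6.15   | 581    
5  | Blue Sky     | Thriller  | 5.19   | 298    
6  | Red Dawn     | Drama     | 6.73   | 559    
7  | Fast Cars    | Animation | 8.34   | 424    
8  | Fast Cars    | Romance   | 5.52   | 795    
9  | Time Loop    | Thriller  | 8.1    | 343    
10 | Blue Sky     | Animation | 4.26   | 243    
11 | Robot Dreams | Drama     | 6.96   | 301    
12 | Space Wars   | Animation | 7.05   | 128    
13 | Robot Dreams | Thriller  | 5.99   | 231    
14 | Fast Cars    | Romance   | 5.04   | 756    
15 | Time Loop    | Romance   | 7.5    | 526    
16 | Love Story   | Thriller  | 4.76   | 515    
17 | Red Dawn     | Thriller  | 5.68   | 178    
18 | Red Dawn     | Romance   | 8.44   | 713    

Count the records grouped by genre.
SELECT genre, COUNT(*) as count
FROM movies
GROUP BY genre

Result:
  Animation: 5
  Drama: 2
  Romance: 4
  Thriller: 7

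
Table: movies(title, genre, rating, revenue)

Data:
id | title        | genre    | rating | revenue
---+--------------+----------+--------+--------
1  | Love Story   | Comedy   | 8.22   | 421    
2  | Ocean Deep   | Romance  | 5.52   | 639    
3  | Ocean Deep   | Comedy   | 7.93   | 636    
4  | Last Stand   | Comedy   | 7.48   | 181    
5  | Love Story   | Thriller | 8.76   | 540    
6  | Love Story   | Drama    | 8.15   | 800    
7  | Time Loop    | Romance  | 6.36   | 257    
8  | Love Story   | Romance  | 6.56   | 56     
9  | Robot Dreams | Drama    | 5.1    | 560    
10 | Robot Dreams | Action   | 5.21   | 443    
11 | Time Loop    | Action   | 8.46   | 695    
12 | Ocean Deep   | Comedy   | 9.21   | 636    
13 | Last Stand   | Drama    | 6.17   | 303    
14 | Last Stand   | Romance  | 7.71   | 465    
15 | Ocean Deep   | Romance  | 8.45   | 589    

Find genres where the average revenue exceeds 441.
SELECT genre, AVG(revenue)
FROM movies
GROUP BY genre
HAVING AVG(revenue) > 441

Result:
  Action: avg=569.00
  Comedy: avg=468.50
  Drama: avg=554.33
  Thriller: avg=540.00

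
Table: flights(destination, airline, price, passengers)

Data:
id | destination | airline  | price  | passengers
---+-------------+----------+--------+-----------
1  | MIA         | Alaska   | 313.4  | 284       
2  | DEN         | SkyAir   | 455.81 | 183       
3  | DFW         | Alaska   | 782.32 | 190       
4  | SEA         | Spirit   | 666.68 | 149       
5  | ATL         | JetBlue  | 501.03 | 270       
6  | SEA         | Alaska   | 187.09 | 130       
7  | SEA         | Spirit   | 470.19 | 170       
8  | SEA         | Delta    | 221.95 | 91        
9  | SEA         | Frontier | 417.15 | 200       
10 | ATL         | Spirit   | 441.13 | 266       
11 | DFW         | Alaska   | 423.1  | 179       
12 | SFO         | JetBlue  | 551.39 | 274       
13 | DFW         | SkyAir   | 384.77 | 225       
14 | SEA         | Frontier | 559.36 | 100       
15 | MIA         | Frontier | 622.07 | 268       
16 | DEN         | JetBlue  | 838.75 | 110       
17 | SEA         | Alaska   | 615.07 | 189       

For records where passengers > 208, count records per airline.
SELECT airline, COUNT(*)
FROM flights
WHERE passengers > 208
GROUP BY airline

Note: WHERE filters rows before grouping.

Result:
  Alaska: 1
  Frontier: 1
  JetBlue: 2
  SkyAir: 1
  Spirit: 1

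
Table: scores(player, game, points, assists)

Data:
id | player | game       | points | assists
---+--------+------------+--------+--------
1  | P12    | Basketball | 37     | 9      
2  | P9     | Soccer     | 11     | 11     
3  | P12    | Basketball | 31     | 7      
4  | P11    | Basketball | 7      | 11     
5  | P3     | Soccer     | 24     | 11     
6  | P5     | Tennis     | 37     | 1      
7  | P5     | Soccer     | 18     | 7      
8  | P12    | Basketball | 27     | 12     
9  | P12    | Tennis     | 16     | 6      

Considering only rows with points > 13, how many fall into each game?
SELECT game, COUNT(*)
FROM scores
WHERE points > 13
GROUP BY game

Note: WHERE filters rows before grouping.

Result:
  Basketball: 3
  Soccer: 2
  Tennis: 2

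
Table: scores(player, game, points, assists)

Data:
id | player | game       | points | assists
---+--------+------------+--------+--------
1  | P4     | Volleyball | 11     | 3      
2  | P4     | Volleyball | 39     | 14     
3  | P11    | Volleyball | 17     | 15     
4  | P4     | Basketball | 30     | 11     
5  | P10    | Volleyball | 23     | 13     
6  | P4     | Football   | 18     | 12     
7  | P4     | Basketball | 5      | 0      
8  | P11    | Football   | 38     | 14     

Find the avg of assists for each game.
SELECT game, AVG(assists) as result
FROM scores
GROUP BY game

Result:
  Basketball: 5.50
  Football: 13.00
  Volleyball: 11.25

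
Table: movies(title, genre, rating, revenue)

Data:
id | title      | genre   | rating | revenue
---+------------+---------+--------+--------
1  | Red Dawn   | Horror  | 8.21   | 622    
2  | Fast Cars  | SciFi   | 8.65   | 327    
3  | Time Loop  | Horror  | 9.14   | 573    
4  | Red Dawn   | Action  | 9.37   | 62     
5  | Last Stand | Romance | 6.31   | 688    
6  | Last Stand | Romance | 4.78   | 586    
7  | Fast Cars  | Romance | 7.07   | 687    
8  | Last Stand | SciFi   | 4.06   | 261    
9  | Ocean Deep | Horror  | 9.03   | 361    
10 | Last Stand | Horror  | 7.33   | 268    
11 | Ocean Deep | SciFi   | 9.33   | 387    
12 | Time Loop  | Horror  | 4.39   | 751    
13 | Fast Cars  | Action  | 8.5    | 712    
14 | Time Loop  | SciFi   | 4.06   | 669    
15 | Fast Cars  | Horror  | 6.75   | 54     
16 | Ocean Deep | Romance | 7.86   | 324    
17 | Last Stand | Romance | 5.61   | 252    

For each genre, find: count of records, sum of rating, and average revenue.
SELECT genre,
       COUNT(*) as cnt,
       SUM(rating) as total_rating,
       AVG(revenue) as avg_revenue
FROM movies
GROUP BY genre

Result:
  Action: 2 records, 17.87 total rating, 387.00 avg revenue
  Horror: 6 records, 44.85 total rating, 438.17 avg revenue
  Romance: 5 records, 31.63 total rating, 507.40 avg revenue
  SciFi: 4 records, 26.10 total rating, 411.00 avg revenue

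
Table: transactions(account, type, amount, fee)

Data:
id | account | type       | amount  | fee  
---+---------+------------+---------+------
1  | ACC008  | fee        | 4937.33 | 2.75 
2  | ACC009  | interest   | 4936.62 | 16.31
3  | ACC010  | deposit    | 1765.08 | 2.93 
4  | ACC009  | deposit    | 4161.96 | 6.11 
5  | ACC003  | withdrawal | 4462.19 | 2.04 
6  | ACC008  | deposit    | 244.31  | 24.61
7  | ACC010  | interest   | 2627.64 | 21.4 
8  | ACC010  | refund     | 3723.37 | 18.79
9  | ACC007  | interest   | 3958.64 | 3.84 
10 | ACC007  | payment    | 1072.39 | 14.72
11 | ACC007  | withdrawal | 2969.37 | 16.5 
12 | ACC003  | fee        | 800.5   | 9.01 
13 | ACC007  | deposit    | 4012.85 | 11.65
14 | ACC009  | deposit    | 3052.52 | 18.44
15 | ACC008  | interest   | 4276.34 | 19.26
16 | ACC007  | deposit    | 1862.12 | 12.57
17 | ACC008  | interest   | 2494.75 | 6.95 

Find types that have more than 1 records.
SELECT type, COUNT(*) as cnt
FROM transactions
GROUP BY type
HAVING COUNT(*) > 1

Result:
  deposit: 6
  fee: 2
  interest: 5
  withdrawal: 2

Note: HAVING filters groups after aggregation, WHERE filters rows before.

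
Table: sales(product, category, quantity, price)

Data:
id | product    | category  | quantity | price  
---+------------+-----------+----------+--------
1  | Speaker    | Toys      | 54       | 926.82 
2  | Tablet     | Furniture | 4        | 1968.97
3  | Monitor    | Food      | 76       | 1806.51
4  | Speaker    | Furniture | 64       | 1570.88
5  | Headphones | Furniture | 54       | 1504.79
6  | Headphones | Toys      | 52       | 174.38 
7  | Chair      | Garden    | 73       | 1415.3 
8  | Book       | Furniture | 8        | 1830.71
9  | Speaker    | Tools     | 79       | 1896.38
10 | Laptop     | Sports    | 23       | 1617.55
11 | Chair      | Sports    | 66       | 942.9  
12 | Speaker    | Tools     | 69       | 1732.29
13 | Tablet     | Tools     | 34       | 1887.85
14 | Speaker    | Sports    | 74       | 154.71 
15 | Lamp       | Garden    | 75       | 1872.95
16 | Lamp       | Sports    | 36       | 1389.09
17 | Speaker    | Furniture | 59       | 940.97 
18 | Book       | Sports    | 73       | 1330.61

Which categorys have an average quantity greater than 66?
SELECT category, AVG(quantity)
FROM sales
GROUP BY category
HAVING AVG(quantity) > 66

Result:
  Food: avg=76.00
  Garden: avg=74.00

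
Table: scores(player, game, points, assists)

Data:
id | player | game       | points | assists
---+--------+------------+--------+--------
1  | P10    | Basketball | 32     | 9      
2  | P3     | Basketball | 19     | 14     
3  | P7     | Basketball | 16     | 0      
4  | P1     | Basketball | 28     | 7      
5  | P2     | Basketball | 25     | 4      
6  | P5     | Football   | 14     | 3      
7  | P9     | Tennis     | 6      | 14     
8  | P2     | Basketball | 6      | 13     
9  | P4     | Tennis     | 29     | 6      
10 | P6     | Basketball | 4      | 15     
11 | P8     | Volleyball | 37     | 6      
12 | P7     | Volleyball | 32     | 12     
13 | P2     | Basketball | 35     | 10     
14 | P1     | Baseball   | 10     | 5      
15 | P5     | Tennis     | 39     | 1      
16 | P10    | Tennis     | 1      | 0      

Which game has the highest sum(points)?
SELECT game, SUM(points) as val
FROM scores
GROUP BY game
ORDER BY val DESC
LIMIT 1

Result: Basketball with sum(points) = 165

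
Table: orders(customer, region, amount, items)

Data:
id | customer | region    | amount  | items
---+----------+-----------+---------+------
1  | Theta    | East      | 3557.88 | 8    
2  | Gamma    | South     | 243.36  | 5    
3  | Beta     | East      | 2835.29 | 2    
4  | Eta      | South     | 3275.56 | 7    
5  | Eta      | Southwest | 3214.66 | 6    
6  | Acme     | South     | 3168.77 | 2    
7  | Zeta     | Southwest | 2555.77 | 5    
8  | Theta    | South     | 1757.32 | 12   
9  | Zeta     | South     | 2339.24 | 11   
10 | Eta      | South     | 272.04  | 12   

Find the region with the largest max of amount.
SELECT region, MAX(amount) as val
FROM orders
GROUP BY region
ORDER BY val DESC
LIMIT 1

Result: East with max(amount) = 3557.88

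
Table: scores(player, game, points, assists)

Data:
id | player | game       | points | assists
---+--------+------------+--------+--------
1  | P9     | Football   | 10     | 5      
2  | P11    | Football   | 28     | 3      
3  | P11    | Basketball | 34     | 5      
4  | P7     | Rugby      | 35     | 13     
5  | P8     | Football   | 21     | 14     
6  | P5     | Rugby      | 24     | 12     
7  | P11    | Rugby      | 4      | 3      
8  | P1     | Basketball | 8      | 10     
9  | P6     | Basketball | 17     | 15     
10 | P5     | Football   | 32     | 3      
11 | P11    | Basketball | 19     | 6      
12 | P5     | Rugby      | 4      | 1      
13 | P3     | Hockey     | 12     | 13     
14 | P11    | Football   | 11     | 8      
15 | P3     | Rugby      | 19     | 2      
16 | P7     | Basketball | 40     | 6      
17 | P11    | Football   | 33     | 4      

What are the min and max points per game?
SELECT game, MIN(points), MAX(points)
FROM scores
GROUP BY game

Result:
  Basketball: min=8, max=40
  Football: min=10, max=33
  Hockey: min=12, max=12
  Rugby: min=4, max=35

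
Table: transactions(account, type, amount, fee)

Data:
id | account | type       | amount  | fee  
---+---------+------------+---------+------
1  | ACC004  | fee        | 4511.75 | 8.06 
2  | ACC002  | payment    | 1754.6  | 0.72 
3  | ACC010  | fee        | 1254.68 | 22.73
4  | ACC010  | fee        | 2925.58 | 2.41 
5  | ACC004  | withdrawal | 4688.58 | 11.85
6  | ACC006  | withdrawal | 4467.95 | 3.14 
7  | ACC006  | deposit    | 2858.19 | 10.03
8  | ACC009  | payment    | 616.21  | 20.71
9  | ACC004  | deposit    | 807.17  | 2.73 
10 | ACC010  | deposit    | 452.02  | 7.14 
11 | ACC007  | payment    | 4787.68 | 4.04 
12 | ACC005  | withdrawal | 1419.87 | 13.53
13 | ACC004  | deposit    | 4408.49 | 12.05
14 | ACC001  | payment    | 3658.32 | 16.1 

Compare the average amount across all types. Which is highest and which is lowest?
SELECT type, AVG(amount)
FROM transactions
GROUP BY type
ORDER BY AVG(amount)

All groups:
  deposit: 2131.47
  payment: 2704.20
  fee: 2897.34
  withdrawal: 3525.47

Highest: withdrawal (3525.47)
Lowest: deposit (2131.47)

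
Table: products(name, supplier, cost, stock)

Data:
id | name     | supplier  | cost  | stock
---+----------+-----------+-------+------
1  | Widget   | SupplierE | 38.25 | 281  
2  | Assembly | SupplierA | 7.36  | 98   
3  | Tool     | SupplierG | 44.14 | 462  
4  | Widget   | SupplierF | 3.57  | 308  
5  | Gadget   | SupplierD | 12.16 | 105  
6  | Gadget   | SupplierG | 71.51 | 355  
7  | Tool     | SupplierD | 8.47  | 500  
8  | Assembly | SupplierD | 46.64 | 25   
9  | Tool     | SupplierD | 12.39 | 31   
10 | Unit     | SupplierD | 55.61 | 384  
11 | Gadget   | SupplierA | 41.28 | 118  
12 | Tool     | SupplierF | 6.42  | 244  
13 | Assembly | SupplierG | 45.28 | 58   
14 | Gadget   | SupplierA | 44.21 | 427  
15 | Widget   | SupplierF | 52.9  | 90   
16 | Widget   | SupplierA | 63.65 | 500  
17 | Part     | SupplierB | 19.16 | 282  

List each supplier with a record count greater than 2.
SELECT supplier, COUNT(*) as cnt
FROM products
GROUP BY supplier
HAVING COUNT(*) > 2

Result:
  SupplierA: 4
  SupplierD: 5
  SupplierF: 3
  SupplierG: 3

Note: HAVING filters groups after aggregation, WHERE filters rows before.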